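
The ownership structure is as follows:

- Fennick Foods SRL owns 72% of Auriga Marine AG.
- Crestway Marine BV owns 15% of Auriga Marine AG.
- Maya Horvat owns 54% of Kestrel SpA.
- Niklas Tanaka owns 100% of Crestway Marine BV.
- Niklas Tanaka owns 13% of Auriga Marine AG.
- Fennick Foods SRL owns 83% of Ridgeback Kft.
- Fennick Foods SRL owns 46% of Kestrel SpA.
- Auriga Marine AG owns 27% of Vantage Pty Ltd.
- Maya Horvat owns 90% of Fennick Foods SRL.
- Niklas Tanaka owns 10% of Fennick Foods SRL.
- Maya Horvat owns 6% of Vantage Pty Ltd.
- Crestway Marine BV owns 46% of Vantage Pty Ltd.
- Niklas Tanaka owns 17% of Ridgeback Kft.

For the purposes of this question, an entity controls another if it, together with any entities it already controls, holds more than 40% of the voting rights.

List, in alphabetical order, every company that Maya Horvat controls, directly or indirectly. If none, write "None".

Auriga Marine AG, Fennick Foods SRL, Kestrel SpA, Ridgeback Kft

Maya holds 90% of Fennick, so Maya controls Fennick.
Fennick holds 72% of Auriga, so Maya controls Auriga.
Fennick holds 83% of Ridgeback, so Maya controls Ridgeback.
Maya and Fennick together hold 54% + 46% = 100% of Kestrel, so Maya controls Kestrel.
No other company's threshold is met.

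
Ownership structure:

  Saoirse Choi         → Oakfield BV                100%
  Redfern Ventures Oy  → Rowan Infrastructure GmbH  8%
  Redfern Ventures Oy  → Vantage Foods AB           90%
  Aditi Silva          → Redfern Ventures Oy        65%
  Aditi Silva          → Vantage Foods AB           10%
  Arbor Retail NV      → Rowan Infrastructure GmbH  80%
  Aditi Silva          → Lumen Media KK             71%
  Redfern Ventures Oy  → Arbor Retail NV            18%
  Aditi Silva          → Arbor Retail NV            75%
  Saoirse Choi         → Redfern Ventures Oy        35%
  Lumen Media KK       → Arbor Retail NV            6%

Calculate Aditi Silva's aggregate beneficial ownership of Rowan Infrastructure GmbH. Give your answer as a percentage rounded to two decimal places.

77.97%

Aditi reaches Rowan along 4 paths.
Via Redfern → Arbor: 65% × 18% × 80% = 9.36%.
Via Arbor: 75% × 80% = 60%.
Via Lumen → Arbor: 71% × 6% × 80% = 3.408%.
Via Redfern: 65% × 8% = 5.2%.
Total: 9.36% + 60% + 3.408% + 5.2% = 77.968%.
Rounded: 77.97%.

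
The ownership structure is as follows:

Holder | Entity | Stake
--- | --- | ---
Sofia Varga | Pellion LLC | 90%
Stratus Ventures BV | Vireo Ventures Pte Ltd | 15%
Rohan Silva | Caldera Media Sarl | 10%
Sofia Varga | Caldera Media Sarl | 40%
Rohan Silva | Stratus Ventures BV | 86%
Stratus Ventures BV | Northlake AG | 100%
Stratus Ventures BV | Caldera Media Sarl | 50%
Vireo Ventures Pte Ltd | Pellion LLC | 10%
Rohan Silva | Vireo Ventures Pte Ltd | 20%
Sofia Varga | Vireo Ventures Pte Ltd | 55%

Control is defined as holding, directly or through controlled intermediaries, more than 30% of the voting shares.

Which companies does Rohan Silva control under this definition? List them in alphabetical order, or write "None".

Rohan holds 86% of Stratus, so Rohan controls Stratus.
Stratus and Rohan together hold 15% + 20% = 35% of Vireo, so Rohan controls Vireo.
Stratus and Rohan together hold 50% + 10% = 60% of Caldera, so Rohan controls Caldera.
Stratus holds 100% of Northlake, so Rohan controls Northlake.
No other company's threshold is met.

Caldera Media Sarl, Northlake AG, Stratus Ventures BV, Vireo Ventures Pte Ltd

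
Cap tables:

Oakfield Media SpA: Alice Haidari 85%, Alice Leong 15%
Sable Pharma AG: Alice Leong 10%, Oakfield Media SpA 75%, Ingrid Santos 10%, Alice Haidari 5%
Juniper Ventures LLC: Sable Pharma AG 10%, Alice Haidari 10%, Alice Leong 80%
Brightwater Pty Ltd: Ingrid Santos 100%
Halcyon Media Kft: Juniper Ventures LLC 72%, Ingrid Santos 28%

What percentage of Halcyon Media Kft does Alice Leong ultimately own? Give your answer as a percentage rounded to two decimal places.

Alice Leong reaches Halcyon along 3 paths.
Via Sable → Juniper: 10% × 10% × 72% = 0.72%.
Via Oakfield → Sable → Juniper: 15% × 75% × 10% × 72% = 0.81%.
Via Juniper: 80% × 72% = 57.6%.
Total: 0.72% + 0.81% + 57.6% = 59.13%.

59.13%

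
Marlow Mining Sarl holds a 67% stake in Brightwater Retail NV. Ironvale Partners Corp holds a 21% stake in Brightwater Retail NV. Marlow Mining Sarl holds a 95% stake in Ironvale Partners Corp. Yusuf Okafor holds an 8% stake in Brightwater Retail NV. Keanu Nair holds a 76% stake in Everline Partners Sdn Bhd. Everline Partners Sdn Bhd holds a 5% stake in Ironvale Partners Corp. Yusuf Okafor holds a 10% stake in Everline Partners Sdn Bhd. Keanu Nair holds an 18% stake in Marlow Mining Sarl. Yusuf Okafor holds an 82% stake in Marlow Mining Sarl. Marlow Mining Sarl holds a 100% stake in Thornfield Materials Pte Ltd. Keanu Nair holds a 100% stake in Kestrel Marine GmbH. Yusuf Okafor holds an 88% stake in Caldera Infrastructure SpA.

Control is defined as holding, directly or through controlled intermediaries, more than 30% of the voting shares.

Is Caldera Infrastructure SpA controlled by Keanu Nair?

Keanu holds 76% of Everline, so Keanu controls Everline.
Keanu holds 100% of Kestrel, so Keanu controls Kestrel.
Neither Keanu nor any entity Keanu controls holds any voting interest in Caldera.
So Keanu does not control Caldera.

No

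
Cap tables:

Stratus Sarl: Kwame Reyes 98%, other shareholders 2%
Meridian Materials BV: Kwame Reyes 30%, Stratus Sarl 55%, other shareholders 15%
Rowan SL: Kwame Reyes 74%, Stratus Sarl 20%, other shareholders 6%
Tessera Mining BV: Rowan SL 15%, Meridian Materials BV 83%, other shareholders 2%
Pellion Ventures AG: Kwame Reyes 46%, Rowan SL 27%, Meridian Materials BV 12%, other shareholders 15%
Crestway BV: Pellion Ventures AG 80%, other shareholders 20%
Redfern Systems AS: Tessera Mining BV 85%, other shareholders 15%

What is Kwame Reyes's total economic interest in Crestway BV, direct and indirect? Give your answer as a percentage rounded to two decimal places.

65.07%

Kwame reaches Crestway along 5 paths.
Via Pellion: 46% × 80% = 36.8%.
Via Rowan → Pellion: 74% × 27% × 80% = 15.984%.
Via Stratus → Rowan → Pellion: 98% × 20% × 27% × 80% = 4.2336%.
Via Meridian → Pellion: 30% × 12% × 80% = 2.88%.
Via Stratus → Meridian → Pellion: 98% × 55% × 12% × 80% = 5.1744%.
Total: 36.8% + 15.984% + 4.2336% + 2.88% + 5.1744% = 65.072%.
Rounded: 65.07%.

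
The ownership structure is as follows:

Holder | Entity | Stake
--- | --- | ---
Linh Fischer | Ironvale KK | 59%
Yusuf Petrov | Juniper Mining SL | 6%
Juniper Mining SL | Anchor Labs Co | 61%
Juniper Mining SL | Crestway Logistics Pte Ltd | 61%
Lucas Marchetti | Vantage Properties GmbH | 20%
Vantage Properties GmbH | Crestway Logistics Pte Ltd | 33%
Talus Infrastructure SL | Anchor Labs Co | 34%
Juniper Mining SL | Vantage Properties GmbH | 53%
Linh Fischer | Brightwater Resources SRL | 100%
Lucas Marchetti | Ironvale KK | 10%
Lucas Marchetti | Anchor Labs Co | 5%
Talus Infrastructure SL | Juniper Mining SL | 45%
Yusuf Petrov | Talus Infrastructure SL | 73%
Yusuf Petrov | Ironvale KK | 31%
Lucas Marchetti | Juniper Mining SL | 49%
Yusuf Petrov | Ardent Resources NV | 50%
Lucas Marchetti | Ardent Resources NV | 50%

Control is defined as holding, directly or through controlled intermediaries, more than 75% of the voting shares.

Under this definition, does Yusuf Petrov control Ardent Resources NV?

Yusuf's largest direct stake is 73% in Talus, which does not meet the threshold, so Yusuf controls no company.
In Ardent, Yusuf's side holds only 50%, not > 75%.
So Yusuf does not control Ardent.

No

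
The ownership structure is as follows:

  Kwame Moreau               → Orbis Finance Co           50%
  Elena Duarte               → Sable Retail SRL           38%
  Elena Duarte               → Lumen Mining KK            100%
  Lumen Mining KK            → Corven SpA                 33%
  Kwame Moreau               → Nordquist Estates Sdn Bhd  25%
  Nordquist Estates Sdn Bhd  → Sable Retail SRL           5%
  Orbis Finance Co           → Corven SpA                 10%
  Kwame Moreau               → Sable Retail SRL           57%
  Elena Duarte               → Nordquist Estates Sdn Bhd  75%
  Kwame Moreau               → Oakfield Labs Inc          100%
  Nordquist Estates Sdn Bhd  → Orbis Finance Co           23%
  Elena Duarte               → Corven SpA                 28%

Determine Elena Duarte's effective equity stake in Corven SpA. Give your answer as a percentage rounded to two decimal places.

62.73%

Elena reaches Corven along 3 paths.
Direct stake: 28% = 28%.
Via Nordquist → Orbis: 75% × 23% × 10% = 1.725%.
Via Lumen: 100% × 33% = 33%.
Total: 28% + 1.725% + 33% = 62.725%.
Rounded: 62.73%.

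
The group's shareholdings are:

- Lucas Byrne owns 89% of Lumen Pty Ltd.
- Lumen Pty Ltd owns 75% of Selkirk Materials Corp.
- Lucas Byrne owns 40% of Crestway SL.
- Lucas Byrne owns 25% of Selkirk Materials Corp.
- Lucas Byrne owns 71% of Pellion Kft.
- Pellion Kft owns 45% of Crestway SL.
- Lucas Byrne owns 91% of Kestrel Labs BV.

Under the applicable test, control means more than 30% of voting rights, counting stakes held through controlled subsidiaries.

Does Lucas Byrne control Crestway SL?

Lucas holds 71% of Pellion, so Lucas controls Pellion.
Lucas and Pellion together hold 40% + 45% = 85% of Crestway, so Lucas controls Crestway.

Yes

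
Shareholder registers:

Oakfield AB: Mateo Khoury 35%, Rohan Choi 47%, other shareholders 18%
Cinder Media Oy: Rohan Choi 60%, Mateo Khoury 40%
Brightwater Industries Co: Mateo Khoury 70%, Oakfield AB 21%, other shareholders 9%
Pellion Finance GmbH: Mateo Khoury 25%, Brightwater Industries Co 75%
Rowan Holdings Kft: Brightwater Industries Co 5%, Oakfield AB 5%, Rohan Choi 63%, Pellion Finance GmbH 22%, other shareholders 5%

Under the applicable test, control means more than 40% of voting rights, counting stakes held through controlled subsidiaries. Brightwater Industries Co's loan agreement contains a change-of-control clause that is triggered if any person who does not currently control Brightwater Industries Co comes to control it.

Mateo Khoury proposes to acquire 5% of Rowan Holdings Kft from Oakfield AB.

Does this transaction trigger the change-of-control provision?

No

The purchase adds only to Mateo's holdings (Oakfield's stake shrinks), so Mateo is the only person who could newly come to control Brightwater.
Mateo holds 70% of Brightwater, so Mateo controls Brightwater.
So Mateo already controls Brightwater before the transaction.
After the purchase, Mateo holds 5% of Rowan directly, and Oakfield's stake falls to 0%.
Mateo controlled Brightwater already, so this is not a new person acquiring control; every other person's position is unchanged or reduced.
No new person acquires control, so the clause is not triggered.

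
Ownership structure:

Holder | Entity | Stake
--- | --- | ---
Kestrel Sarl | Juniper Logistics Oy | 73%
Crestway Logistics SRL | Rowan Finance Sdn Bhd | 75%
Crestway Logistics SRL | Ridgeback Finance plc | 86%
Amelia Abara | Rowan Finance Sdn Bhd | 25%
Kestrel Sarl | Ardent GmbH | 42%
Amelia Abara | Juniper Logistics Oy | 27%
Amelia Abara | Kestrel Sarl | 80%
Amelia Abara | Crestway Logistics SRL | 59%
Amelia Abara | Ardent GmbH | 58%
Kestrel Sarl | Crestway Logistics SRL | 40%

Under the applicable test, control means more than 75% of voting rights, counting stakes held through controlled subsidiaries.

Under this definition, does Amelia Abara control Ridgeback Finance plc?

Yes

Amelia holds 80% of Kestrel, so Amelia controls Kestrel.
Amelia and Kestrel together hold 59% + 40% = 99% of Crestway, so Amelia controls Crestway.
Crestway holds 86% of Ridgeback, so Amelia controls Ridgeback.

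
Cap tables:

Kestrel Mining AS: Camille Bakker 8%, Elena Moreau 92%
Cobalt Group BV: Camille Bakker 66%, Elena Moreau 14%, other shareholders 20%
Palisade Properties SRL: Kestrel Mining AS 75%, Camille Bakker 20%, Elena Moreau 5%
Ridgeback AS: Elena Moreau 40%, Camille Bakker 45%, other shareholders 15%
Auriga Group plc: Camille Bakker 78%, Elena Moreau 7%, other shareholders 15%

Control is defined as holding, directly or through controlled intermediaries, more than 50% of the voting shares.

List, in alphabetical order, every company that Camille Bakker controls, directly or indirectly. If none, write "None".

Camille holds 66% of Cobalt, so Camille controls Cobalt.
Camille holds 78% of Auriga, so Camille controls Auriga.
No other company's threshold is met.

Auriga Group plc, Cobalt Group BV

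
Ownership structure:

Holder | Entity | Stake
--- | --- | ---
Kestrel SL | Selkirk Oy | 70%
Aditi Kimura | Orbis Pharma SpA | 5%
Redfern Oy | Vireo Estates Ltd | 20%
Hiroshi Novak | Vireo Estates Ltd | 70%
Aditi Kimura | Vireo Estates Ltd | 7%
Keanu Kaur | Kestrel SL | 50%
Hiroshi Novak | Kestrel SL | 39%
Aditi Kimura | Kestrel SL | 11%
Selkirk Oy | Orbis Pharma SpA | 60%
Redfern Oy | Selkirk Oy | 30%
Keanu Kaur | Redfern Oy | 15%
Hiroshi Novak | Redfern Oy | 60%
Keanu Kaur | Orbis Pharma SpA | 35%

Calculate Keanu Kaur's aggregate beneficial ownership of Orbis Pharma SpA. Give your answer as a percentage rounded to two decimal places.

58.70%

Keanu reaches Orbis along 3 paths.
Via Kestrel → Selkirk: 50% × 70% × 60% = 21%.
Via Redfern → Selkirk: 15% × 30% × 60% = 2.7%.
Direct stake: 35% = 35%.
Total: 21% + 2.7% + 35% = 58.7%.
Rounded: 58.70%.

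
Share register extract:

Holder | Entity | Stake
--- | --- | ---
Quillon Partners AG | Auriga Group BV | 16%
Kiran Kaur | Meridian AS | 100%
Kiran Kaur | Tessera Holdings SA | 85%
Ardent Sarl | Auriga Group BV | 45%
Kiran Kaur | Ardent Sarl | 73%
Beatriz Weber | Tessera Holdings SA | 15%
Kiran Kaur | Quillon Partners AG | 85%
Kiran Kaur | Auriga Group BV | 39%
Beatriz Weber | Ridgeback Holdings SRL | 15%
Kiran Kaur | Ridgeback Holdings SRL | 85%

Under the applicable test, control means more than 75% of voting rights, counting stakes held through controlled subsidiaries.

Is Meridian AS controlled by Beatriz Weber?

No

Beatriz's largest direct stake is 15% in Tessera, which does not meet the threshold, so Beatriz controls no company.
Neither Beatriz nor any entity Beatriz controls holds any voting interest in Meridian.
So Beatriz does not control Meridian.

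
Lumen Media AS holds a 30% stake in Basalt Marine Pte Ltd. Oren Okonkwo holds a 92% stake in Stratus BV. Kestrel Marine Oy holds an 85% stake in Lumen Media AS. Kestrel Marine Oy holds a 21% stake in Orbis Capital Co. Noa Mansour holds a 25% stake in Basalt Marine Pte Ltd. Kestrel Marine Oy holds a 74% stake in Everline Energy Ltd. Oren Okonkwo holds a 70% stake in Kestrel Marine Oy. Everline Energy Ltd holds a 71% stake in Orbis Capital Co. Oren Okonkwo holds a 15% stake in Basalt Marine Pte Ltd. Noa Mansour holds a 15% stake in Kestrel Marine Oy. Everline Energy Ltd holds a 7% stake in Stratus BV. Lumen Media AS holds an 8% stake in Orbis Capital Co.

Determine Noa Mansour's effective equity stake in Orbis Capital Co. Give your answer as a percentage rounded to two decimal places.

Noa reaches Orbis along 3 paths.
Via Kestrel: 15% × 21% = 3.15%.
Via Kestrel → Lumen: 15% × 85% × 8% = 1.02%.
Via Kestrel → Everline: 15% × 74% × 71% = 7.881%.
Total: 3.15% + 1.02% + 7.881% = 12.051%.
Rounded: 12.05%.

12.05%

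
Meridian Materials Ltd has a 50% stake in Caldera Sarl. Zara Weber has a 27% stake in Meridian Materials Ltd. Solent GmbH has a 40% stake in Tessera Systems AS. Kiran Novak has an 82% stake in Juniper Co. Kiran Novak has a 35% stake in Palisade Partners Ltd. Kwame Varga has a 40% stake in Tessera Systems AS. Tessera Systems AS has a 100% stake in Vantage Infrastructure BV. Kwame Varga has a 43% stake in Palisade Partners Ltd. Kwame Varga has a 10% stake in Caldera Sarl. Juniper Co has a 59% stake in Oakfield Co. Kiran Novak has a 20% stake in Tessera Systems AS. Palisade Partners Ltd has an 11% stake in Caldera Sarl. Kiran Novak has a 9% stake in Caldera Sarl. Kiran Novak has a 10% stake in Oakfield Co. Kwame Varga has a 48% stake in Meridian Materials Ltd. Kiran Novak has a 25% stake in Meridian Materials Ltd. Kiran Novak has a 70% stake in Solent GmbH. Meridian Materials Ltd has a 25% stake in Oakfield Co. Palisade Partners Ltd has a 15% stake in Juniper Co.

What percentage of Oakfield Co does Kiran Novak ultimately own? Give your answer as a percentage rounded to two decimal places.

67.73%

Kiran reaches Oakfield along 4 paths.
Via Palisade → Juniper: 35% × 15% × 59% = 3.0975%.
Via Juniper: 82% × 59% = 48.38%.
Via Meridian: 25% × 25% = 6.25%.
Direct stake: 10% = 10%.
Total: 3.0975% + 48.38% + 6.25% + 10% = 67.7275%.
Rounded: 67.73%.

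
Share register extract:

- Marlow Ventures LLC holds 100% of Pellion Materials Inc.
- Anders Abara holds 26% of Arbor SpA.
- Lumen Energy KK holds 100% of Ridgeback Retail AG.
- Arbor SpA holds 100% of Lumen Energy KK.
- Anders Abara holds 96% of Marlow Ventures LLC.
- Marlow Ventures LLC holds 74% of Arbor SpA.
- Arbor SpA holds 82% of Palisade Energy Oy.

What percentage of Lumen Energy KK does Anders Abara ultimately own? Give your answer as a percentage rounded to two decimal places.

Anders reaches Lumen along 2 paths.
Via Marlow → Arbor: 96% × 74% × 100% = 71.04%.
Via Arbor: 26% × 100% = 26%.
Total: 71.04% + 26% = 97.04%.

97.04%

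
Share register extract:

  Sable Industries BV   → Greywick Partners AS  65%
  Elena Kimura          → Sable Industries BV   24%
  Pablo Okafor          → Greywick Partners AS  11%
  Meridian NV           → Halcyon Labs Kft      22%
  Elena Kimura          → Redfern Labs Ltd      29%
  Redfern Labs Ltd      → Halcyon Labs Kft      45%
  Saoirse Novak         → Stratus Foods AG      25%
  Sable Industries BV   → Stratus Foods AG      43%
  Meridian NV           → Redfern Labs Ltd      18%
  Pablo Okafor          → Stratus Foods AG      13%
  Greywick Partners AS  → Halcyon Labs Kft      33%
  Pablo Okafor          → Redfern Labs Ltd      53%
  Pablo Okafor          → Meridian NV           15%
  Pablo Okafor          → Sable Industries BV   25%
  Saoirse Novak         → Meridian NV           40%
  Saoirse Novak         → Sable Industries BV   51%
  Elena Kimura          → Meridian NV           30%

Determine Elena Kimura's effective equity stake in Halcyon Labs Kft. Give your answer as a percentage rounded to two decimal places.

Elena reaches Halcyon along 4 paths.
Via Meridian: 30% × 22% = 6.6%.
Via Sable → Greywick: 24% × 65% × 33% = 5.148%.
Via Redfern: 29% × 45% = 13.05%.
Via Meridian → Redfern: 30% × 18% × 45% = 2.43%.
Total: 6.6% + 5.148% + 13.05% + 2.43% = 27.228%.
Rounded: 27.23%.

27.23%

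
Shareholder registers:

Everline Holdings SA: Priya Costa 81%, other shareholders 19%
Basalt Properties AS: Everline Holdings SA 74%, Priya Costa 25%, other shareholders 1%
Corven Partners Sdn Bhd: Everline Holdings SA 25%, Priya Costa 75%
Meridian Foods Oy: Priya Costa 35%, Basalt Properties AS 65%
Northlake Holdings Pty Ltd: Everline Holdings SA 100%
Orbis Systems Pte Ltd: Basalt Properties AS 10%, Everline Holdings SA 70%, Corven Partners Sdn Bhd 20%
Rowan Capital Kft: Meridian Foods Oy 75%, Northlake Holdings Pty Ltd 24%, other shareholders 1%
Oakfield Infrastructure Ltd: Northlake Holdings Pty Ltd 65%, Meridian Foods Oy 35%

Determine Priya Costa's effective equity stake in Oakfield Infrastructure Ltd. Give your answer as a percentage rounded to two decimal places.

84.22%

Priya reaches Oakfield along 4 paths.
Via Everline → Northlake: 81% × 100% × 65% = 52.65%.
Via Meridian: 35% × 35% = 12.25%.
Via Everline → Basalt → Meridian: 81% × 74% × 65% × 35% = 13.63635%.
Via Basalt → Meridian: 25% × 65% × 35% = 5.6875%.
Total: 52.65% + 12.25% + 13.63635% + 5.6875% = 84.22385%.
Rounded: 84.22%.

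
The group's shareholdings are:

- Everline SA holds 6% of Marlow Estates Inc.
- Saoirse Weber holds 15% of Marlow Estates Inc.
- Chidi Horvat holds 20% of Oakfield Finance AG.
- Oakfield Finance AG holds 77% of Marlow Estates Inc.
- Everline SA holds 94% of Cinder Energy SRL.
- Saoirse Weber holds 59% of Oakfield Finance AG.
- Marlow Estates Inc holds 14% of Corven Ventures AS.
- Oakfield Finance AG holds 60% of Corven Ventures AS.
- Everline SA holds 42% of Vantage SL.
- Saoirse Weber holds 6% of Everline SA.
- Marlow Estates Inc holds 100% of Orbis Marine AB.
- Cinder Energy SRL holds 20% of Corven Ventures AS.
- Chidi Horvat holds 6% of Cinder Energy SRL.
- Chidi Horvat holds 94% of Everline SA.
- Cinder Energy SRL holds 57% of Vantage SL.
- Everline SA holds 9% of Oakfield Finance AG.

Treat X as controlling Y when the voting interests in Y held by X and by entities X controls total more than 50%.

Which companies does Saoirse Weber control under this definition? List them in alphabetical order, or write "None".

Saoirse holds 59% of Oakfield, so Saoirse controls Oakfield.
Oakfield and Saoirse together hold 77% + 15% = 92% of Marlow, so Saoirse controls Marlow.
Oakfield and Marlow together hold 60% + 14% = 74% of Corven, so Saoirse controls Corven.
Marlow holds 100% of Orbis, so Saoirse controls Orbis.
No other company's threshold is met.

Corven Ventures AS, Marlow Estates Inc, Oakfield Finance AG, Orbis Marine AB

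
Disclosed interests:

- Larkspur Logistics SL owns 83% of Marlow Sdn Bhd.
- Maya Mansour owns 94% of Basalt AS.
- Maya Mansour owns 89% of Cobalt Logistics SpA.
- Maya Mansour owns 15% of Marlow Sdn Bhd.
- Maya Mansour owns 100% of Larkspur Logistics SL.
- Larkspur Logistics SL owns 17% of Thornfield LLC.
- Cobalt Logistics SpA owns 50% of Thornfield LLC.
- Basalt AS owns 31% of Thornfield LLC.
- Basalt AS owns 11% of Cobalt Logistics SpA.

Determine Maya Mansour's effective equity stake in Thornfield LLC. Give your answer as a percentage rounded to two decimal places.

95.81%

Maya reaches Thornfield along 4 paths.
Via Basalt: 94% × 31% = 29.14%.
Via Basalt → Cobalt: 94% × 11% × 50% = 5.17%.
Via Cobalt: 89% × 50% = 44.5%.
Via Larkspur: 100% × 17% = 17%.
Total: 29.14% + 5.17% + 44.5% + 17% = 95.81%.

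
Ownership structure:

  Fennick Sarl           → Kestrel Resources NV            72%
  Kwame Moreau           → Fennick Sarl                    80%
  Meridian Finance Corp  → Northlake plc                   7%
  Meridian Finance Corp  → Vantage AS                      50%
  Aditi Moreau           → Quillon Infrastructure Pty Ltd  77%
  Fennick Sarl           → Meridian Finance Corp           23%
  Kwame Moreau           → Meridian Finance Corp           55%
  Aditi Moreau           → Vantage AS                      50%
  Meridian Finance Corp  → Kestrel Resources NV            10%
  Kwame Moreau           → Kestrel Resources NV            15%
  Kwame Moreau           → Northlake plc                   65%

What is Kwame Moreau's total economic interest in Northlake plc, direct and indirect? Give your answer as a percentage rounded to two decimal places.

70.14%

Kwame reaches Northlake along 3 paths.
Via Fennick → Meridian: 80% × 23% × 7% = 1.288%.
Via Meridian: 55% × 7% = 3.85%.
Direct stake: 65% = 65%.
Total: 1.288% + 3.85% + 65% = 70.138%.
Rounded: 70.14%.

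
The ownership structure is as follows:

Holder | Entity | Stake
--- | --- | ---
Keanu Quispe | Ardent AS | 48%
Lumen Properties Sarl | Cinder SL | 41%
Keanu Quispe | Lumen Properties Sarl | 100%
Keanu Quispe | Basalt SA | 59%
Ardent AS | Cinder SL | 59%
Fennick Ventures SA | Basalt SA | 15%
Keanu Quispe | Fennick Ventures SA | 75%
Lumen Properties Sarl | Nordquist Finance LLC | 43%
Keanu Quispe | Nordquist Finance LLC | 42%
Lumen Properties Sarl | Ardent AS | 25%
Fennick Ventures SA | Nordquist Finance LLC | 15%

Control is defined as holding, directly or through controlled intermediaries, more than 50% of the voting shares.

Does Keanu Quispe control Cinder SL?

Keanu holds 100% of Lumen, so Keanu controls Lumen.
Keanu and Lumen together hold 48% + 25% = 73% of Ardent, so Keanu controls Ardent.
Lumen and Ardent together hold 41% + 59% = 100% of Cinder, so Keanu controls Cinder.

Yes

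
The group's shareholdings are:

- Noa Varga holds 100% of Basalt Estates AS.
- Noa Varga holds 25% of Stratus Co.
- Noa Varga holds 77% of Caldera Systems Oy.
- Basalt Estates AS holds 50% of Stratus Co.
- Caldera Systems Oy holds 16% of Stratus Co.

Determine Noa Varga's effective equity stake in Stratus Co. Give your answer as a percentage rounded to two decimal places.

87.32%

Noa reaches Stratus along 3 paths.
Via Basalt: 100% × 50% = 50%.
Direct stake: 25% = 25%.
Via Caldera: 77% × 16% = 12.32%.
Total: 50% + 25% + 12.32% = 87.32%.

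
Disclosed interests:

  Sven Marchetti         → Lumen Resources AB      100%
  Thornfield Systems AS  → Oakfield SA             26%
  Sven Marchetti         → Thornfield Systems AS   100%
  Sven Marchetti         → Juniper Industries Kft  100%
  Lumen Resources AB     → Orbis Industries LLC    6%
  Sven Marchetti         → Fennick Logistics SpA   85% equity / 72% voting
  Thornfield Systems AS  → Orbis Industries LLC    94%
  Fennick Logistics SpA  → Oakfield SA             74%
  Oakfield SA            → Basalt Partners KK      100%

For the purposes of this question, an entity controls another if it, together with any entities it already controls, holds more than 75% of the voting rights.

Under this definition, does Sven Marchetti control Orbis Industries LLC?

Yes

Sven holds 100% of Thornfield, so Sven controls Thornfield.
Sven holds 100% of Lumen, so Sven controls Lumen.
Thornfield and Lumen together hold 94% + 6% = 100% of Orbis, so Sven controls Orbis.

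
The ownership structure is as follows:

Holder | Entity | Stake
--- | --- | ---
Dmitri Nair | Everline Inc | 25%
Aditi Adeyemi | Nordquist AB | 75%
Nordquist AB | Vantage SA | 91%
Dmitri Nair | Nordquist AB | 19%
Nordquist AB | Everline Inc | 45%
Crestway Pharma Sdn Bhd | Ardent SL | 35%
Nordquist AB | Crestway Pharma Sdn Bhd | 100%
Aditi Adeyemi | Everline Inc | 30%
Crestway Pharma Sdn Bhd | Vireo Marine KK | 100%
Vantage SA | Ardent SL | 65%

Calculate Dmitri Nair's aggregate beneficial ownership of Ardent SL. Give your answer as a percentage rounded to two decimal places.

17.89%

Dmitri reaches Ardent along 2 paths.
Via Nordquist → Crestway: 19% × 100% × 35% = 6.65%.
Via Nordquist → Vantage: 19% × 91% × 65% = 11.2385%.
Total: 6.65% + 11.2385% = 17.8885%.
Rounded: 17.89%.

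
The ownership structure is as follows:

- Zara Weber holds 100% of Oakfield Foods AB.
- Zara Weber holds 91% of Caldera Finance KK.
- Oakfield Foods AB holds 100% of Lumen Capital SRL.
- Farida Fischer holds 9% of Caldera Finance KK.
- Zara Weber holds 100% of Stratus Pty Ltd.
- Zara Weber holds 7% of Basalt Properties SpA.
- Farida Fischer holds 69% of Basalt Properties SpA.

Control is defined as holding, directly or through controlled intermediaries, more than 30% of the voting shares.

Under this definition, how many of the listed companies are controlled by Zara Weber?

Zara holds 91% of Caldera, so Zara controls Caldera.
Zara holds 100% of Oakfield, so Zara controls Oakfield.
Zara holds 100% of Stratus, so Zara controls Stratus.
Oakfield holds 100% of Lumen, so Zara controls Lumen.
No other company's threshold is met.
Zara controls 4 companies.

4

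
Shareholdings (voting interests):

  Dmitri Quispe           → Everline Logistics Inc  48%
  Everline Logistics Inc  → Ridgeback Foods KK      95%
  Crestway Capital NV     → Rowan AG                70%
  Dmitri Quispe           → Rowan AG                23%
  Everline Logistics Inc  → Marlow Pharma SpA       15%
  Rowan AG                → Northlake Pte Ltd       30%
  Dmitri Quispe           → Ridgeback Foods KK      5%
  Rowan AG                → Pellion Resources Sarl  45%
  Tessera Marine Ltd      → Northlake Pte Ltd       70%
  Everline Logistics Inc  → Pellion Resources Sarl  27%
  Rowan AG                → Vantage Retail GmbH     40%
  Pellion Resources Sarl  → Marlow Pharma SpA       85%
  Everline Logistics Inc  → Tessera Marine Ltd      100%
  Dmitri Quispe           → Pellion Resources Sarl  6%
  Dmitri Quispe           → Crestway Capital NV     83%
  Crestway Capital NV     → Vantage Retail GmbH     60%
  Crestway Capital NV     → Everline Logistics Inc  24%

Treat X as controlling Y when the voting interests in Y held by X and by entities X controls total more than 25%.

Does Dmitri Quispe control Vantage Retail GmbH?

Yes

Dmitri holds 83% of Crestway, so Dmitri controls Crestway.
Dmitri and Crestway together hold 23% + 70% = 93% of Rowan, so Dmitri controls Rowan.
Rowan and Crestway together hold 40% + 60% = 100% of Vantage, so Dmitri controls Vantage.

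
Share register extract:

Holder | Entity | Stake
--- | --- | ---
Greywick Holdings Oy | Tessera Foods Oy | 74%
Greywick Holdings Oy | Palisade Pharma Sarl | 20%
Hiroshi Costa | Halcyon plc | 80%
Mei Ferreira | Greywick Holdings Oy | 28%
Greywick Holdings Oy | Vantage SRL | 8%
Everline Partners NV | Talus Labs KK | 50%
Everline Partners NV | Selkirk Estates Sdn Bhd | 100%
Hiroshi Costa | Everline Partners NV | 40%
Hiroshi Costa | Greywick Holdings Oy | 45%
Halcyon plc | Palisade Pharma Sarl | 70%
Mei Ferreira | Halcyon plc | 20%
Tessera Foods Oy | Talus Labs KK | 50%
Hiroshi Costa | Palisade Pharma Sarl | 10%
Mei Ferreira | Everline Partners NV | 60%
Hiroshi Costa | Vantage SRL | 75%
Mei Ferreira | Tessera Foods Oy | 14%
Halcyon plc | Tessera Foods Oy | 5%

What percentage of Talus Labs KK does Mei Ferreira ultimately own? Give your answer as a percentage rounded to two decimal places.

Mei reaches Talus along 4 paths.
Via Everline: 60% × 50% = 30%.
Via Halcyon → Tessera: 20% × 5% × 50% = 0.5%.
Via Greywick → Tessera: 28% × 74% × 50% = 10.36%.
Via Tessera: 14% × 50% = 7%.
Total: 30% + 0.5% + 10.36% + 7% = 47.86%.

47.86%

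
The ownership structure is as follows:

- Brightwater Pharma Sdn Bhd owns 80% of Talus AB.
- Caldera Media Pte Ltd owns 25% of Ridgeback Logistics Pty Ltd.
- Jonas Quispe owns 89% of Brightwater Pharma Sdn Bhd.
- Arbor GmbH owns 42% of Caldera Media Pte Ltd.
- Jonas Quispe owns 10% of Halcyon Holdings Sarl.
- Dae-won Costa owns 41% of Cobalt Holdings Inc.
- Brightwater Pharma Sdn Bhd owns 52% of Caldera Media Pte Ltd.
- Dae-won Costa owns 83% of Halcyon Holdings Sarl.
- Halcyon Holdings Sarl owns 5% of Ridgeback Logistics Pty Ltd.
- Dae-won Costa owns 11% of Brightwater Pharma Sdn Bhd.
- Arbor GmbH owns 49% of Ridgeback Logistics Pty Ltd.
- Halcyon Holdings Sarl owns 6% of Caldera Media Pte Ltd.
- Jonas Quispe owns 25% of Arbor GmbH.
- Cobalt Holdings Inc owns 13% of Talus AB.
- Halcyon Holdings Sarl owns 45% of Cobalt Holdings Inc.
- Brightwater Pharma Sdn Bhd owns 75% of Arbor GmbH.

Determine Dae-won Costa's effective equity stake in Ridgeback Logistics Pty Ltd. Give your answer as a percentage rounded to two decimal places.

Dae-won reaches Ridgeback along 5 paths.
Via Halcyon: 83% × 5% = 4.15%.
Via Brightwater → Arbor → Caldera: 11% × 75% × 42% × 25% = 0.86625%.
Via Brightwater → Caldera: 11% × 52% × 25% = 1.43%.
Via Halcyon → Caldera: 83% × 6% × 25% = 1.245%.
Via Brightwater → Arbor: 11% × 75% × 49% = 4.0425%.
Total: 4.15% + 0.86625% + 1.43% + 1.245% + 4.0425% = 11.73375%.
Rounded: 11.73%.

11.73%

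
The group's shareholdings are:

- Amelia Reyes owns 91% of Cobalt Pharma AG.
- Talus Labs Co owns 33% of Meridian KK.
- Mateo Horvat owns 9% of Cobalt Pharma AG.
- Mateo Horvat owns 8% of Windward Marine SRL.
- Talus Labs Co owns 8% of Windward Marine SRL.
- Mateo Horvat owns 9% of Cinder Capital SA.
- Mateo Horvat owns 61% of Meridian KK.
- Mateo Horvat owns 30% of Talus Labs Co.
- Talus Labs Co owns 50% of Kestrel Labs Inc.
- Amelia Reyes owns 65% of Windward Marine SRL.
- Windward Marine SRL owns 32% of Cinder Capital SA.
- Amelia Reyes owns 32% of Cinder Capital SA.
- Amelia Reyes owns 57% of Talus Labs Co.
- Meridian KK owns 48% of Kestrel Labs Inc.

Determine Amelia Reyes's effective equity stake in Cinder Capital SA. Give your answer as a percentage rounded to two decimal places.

Amelia reaches Cinder along 3 paths.
Via Talus → Windward: 57% × 8% × 32% = 1.4592%.
Via Windward: 65% × 32% = 20.8%.
Direct stake: 32% = 32%.
Total: 1.4592% + 20.8% + 32% = 54.2592%.
Rounded: 54.26%.

54.26%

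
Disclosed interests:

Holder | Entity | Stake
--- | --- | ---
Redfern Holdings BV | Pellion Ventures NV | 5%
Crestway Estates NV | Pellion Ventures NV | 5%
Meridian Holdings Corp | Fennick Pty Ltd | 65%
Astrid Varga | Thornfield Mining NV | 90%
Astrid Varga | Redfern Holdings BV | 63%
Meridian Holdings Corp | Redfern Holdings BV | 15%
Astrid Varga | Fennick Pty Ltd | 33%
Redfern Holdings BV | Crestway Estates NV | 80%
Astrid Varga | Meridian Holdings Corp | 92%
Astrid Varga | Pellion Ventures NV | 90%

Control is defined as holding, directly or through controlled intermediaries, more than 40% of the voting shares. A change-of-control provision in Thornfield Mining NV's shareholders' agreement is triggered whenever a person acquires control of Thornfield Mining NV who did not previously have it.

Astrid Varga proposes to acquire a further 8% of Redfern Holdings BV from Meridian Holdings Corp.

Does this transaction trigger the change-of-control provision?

The purchase adds only to Astrid's holdings (Meridian's stake shrinks), so Astrid is the only person who could newly come to control Thornfield.
Astrid holds 90% of Thornfield, so Astrid controls Thornfield.
So Astrid already controls Thornfield before the transaction.
After the purchase, Astrid's direct stake in Redfern rises to 63% + 8% = 71%, and Meridian's stake falls to 7%.
Astrid controlled Thornfield already, so this is not a new person acquiring control; every other person's position is unchanged or reduced.
No new person acquires control, so the clause is not triggered.

No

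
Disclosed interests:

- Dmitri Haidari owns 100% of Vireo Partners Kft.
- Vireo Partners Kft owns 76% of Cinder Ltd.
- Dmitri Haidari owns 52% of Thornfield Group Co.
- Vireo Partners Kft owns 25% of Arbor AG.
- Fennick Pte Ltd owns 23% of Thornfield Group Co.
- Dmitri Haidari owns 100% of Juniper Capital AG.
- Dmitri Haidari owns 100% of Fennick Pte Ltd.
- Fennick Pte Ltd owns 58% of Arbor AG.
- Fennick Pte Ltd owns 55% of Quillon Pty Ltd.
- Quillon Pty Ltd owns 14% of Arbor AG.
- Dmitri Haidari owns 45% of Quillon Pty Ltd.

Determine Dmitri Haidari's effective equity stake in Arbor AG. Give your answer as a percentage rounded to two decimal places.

Dmitri reaches Arbor along 4 paths.
Via Vireo: 100% × 25% = 25%.
Via Quillon: 45% × 14% = 6.3%.
Via Fennick → Quillon: 100% × 55% × 14% = 7.7%.
Via Fennick: 100% × 58% = 58%.
Total: 25% + 6.3% + 7.7% + 58% = 97%.
Rounded: 97.00%.

97.00%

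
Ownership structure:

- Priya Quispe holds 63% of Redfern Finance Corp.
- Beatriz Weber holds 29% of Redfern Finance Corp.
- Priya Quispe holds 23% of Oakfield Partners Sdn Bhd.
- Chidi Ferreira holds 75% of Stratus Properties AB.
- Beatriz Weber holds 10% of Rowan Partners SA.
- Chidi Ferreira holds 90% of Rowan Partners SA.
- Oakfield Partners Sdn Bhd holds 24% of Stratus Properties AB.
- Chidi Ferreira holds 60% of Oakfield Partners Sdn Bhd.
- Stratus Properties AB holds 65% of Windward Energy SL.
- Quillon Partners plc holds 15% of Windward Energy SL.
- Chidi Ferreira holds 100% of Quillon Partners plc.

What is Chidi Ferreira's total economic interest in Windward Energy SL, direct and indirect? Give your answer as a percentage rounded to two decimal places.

Chidi reaches Windward along 3 paths.
Via Quillon: 100% × 15% = 15%.
Via Oakfield → Stratus: 60% × 24% × 65% = 9.36%.
Via Stratus: 75% × 65% = 48.75%.
Total: 15% + 9.36% + 48.75% = 73.11%.

73.11%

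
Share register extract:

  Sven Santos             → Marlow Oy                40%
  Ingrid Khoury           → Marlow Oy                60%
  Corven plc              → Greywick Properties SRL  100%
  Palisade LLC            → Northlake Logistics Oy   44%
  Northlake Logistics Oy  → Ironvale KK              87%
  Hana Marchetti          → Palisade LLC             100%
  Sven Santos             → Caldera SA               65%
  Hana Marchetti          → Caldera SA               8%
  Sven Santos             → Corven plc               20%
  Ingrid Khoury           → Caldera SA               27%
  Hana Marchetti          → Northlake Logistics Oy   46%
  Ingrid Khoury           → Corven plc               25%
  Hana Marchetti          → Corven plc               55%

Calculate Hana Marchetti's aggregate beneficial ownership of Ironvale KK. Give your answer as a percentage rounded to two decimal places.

Hana reaches Ironvale along 2 paths.
Via Palisade → Northlake: 100% × 44% × 87% = 38.28%.
Via Northlake: 46% × 87% = 40.02%.
Total: 38.28% + 40.02% = 78.3%.
Rounded: 78.30%.

78.30%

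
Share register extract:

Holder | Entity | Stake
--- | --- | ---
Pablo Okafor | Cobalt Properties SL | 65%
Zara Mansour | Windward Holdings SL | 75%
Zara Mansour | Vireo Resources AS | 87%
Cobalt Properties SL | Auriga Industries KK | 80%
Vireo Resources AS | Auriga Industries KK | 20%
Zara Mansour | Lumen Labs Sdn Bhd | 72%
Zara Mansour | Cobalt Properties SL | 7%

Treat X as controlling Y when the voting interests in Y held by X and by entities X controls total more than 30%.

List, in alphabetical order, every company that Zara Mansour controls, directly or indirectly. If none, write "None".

Lumen Labs Sdn Bhd, Vireo Resources AS, Windward Holdings SL

Zara holds 75% of Windward, so Zara controls Windward.
Zara holds 87% of Vireo, so Zara controls Vireo.
Zara holds 72% of Lumen, so Zara controls Lumen.
No other company's threshold is met.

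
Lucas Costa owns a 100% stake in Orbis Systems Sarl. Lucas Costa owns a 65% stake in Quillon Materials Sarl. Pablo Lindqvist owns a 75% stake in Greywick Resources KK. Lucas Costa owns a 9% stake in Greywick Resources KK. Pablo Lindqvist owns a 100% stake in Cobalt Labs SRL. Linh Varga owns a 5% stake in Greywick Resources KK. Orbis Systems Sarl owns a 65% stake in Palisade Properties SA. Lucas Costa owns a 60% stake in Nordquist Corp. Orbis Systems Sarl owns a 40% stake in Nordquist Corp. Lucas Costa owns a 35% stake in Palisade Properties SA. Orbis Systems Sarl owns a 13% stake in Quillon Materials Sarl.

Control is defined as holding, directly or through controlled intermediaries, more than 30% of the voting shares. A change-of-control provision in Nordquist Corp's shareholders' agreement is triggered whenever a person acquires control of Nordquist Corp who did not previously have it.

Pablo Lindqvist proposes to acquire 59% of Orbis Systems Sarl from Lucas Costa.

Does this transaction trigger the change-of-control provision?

The purchase adds only to Pablo's holdings (Lucas's stake shrinks), so Pablo is the only person who could newly come to control Nordquist.
Pablo holds 75% of Greywick, so Pablo controls Greywick.
Pablo holds 100% of Cobalt, so Pablo controls Cobalt.
Neither Pablo nor any entity Pablo controls holds any voting interest in Nordquist.
So before the transaction, Pablo does not control Nordquist.
After the purchase, Pablo holds 59% of Orbis directly, and Lucas's stake falls to 41%.
Pablo holds 59% of Orbis, so Pablo controls Orbis.
Orbis holds 40% of Nordquist, so Pablo controls Nordquist.
Pablo did not control Nordquist before and does after, so the clause is triggered.

Yes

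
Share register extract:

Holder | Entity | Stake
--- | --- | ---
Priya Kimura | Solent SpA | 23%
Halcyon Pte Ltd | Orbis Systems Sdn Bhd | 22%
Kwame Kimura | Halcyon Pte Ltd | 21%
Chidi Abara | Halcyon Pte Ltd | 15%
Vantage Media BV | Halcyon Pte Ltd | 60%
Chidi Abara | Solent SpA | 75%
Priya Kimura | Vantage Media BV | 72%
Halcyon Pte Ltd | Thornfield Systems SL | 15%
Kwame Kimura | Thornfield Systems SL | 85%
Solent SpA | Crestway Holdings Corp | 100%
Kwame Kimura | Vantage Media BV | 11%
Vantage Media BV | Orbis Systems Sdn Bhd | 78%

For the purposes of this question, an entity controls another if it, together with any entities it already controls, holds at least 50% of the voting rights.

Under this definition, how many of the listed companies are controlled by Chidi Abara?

2

Chidi holds 75% of Solent, so Chidi controls Solent.
Solent holds 100% of Crestway, so Chidi controls Crestway.
No other company's threshold is met.
Chidi controls 2 companies.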